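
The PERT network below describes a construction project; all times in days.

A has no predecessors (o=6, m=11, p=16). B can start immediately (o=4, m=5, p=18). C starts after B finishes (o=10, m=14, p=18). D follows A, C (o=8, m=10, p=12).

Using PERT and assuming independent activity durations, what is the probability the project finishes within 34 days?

te_A = (6 + 4·11 + 16)/6 = 66/6 = 11; σ²_A = ((16−6)/6)² = 2.778
te_B = (4 + 4·5 + 18)/6 = 42/6 = 7; σ²_B = ((18−4)/6)² = 5.444
te_C = (10 + 4·14 + 18)/6 = 84/6 = 14; σ²_C = ((18−10)/6)² = 1.778
te_D = (8 + 4·10 + 12)/6 = 60/6 = 10; σ²_D = ((12−8)/6)² = 0.444

Forward pass:
ES_A = 0; EF_A = 11
ES_B = 0; EF_B = 7
ES_C = 7; EF_C = 7+14 = 21
ES_D = max(EF_A=11, EF_C=21) = 21; EF_D = 21+10 = 31
Expected project duration μ = 31 days. Critical path: B → C → D.

Variance along critical path = 5.444 + 1.778 + 0.444 = 7.667; σ = √7.667 = 2.769 days.
Z = (34 − 31) / 2.769 = 1.083
P(T ≤ 34) = Φ(1.083) ≈ 0.861

0.861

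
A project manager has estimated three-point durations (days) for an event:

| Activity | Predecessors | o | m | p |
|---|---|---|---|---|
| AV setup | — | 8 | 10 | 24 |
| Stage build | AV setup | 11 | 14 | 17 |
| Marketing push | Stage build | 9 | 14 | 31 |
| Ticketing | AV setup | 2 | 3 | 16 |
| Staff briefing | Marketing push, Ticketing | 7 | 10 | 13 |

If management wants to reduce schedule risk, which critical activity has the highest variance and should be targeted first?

Marketing push

te_AV setup = (8 + 4·10 + 24)/6 = 72/6 = 12; σ²_AV setup = ((24−8)/6)² = 7.111
te_Stage build = (11 + 4·14 + 17)/6 = 84/6 = 14; σ²_Stage build = ((17−11)/6)² = 1.000
te_Marketing push = (9 + 4·14 + 31)/6 = 96/6 = 16; σ²_Marketing push = ((31−9)/6)² = 13.444
te_Ticketing = (2 + 4·3 + 16)/6 = 30/6 = 5; σ²_Ticketing = ((16−2)/6)² = 5.444
te_Staff briefing = (7 + 4·10 + 13)/6 = 60/6 = 10; σ²_Staff briefing = ((13−7)/6)² = 1.000

Forward pass:
ES_AV setup = 0; EF_AV setup = 12
ES_Stage build = 12; EF_Stage build = 12+14 = 26
ES_Marketing push = 26; EF_Marketing push = 26+16 = 42
ES_Ticketing = 12; EF_Ticketing = 12+5 = 17
ES_Staff briefing = max(EF_Marketing push=42, EF_Ticketing=17) = 42; EF_Staff briefing = 42+10 = 52
Expected project duration μ = 52 days. Critical path: AV setup → Stage build → Marketing push → Staff briefing.

Variances on critical path: σ²_AV setup=7.111, σ²_Stage build=1.000, σ²_Marketing push=13.444, σ²_Staff briefing=1.000.
Largest is σ²_Marketing push = 13.444.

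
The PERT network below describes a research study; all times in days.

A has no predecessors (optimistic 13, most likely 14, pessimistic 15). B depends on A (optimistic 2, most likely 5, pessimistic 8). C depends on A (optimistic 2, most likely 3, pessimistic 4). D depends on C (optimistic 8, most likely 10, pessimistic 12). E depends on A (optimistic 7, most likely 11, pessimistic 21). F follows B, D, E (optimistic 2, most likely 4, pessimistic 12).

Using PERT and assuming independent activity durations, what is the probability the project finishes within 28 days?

0.016

te_A = (13 + 4·14 + 15)/6 = 84/6 = 14; σ²_A = ((15−13)/6)² = 0.111
te_B = (2 + 4·5 + 8)/6 = 30/6 = 5; σ²_B = ((8−2)/6)² = 1.000
te_C = (2 + 4·3 + 4)/6 = 18/6 = 3; σ²_C = ((4−2)/6)² = 0.111
te_D = (8 + 4·10 + 12)/6 = 60/6 = 10; σ²_D = ((12−8)/6)² = 0.444
te_E = (7 + 4·11 + 21)/6 = 72/6 = 12; σ²_E = ((21−7)/6)² = 5.444
te_F = (2 + 4·4 + 12)/6 = 30/6 = 5; σ²_F = ((12−2)/6)² = 2.778

Forward pass:
ES_A = 0; EF_A = 14
ES_B = 14; EF_B = 14+5 = 19
ES_C = 14; EF_C = 14+3 = 17
ES_D = 17; EF_D = 17+10 = 27
ES_E = 14; EF_E = 14+12 = 26
ES_F = max(EF_B=19, EF_D=27, EF_E=26) = 27; EF_F = 27+5 = 32
Expected project duration μ = 32 days. Critical path: A → C → D → F.

Variance along critical path = 0.111 + 0.111 + 0.444 + 2.778 = 3.444; σ = √3.444 = 1.856 days.
Z = (28 − 32) / 1.856 = -2.155
P(T ≤ 28) = Φ(-2.155) ≈ 0.016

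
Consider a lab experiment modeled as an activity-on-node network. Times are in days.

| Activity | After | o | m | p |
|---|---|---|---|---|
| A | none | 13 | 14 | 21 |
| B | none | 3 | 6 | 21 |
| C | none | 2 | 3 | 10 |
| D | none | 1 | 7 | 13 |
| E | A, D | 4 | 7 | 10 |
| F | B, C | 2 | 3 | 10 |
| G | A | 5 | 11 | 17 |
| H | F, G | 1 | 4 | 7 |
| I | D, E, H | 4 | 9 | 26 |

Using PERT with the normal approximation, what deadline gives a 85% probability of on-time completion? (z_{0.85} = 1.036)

te_A = (13 + 4·14 + 21)/6 = 90/6 = 15; σ²_A = ((21−13)/6)² = 1.778
te_B = (3 + 4·6 + 21)/6 = 48/6 = 8; σ²_B = ((21−3)/6)² = 9.000
te_C = (2 + 4·3 + 10)/6 = 24/6 = 4; σ²_C = ((10−2)/6)² = 1.778
te_D = (1 + 4·7 + 13)/6 = 42/6 = 7; σ²_D = ((13−1)/6)² = 4.000
te_E = (4 + 4·7 + 10)/6 = 42/6 = 7; σ²_E = ((10−4)/6)² = 1.000
te_F = (2 + 4·3 + 10)/6 = 24/6 = 4; σ²_F = ((10−2)/6)² = 1.778
te_G = (5 + 4·11 + 17)/6 = 66/6 = 11; σ²_G = ((17−5)/6)² = 4.000
te_H = (1 + 4·4 + 7)/6 = 24/6 = 4; σ²_H = ((7−1)/6)² = 1.000
te_I = (4 + 4·9 + 26)/6 = 66/6 = 11; σ²_I = ((26−4)/6)² = 13.444

Forward pass:
ES_A = 0; EF_A = 15
ES_B = 0; EF_B = 8
ES_C = 0; EF_C = 4
ES_D = 0; EF_D = 7
ES_E = max(EF_A=15, EF_D=7) = 15; EF_E = 15+7 = 22
ES_F = max(EF_B=8, EF_C=4) = 8; EF_F = 8+4 = 12
ES_G = 15; EF_G = 15+11 = 26
ES_H = max(EF_F=12, EF_G=26) = 26; EF_H = 26+4 = 30
ES_I = max(EF_D=7, EF_E=22, EF_H=30) = 30; EF_I = 30+11 = 41
Expected project duration μ = 41 days. Critical path: A → G → H → I.

Variance along critical path = 1.778 + 4.000 + 1.000 + 13.444 = 20.222; σ = 4.497 days.
D = μ + z·σ = 41 + 1.036·4.497 = 45.7 days

45.7 days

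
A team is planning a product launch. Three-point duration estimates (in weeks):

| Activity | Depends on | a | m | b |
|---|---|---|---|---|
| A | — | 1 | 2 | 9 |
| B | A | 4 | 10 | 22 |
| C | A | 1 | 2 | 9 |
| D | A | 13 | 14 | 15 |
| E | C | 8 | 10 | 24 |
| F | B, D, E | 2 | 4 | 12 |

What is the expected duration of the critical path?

te_A = (1 + 4·2 + 9)/6 = 18/6 = 3
te_B = (4 + 4·10 + 22)/6 = 66/6 = 11
te_C = (1 + 4·2 + 9)/6 = 18/6 = 3
te_D = (13 + 4·14 + 15)/6 = 84/6 = 14
te_E = (8 + 4·10 + 24)/6 = 72/6 = 12
te_F = (2 + 4·4 + 12)/6 = 30/6 = 5

Forward pass:
ES_A = 0; EF_A = 3
ES_B = 3; EF_B = 3+11 = 14
ES_C = 3; EF_C = 3+3 = 6
ES_D = 3; EF_D = 3+14 = 17
ES_E = 6; EF_E = 6+12 = 18
ES_F = max(EF_B=14, EF_D=17, EF_E=18) = 18; EF_F = 18+5 = 23
Expected project duration μ = 23 weeks. Critical path: A → C → E → F.

23 weeks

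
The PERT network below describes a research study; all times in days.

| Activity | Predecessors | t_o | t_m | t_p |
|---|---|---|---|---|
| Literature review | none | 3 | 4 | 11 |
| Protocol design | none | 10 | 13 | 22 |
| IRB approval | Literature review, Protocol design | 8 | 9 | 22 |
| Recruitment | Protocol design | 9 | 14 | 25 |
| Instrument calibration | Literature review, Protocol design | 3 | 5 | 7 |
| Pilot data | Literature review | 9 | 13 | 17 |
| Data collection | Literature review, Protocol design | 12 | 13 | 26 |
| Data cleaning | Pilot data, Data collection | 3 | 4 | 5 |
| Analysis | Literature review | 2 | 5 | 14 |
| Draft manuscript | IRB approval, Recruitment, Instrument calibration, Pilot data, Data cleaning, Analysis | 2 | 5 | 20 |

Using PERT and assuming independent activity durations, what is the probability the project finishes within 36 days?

te_Literature review = (3 + 4·4 + 11)/6 = 30/6 = 5; σ²_Literature review = ((11−3)/6)² = 1.778
te_Protocol design = (10 + 4·13 + 22)/6 = 84/6 = 14; σ²_Protocol design = ((22−10)/6)² = 4.000
te_IRB approval = (8 + 4·9 + 22)/6 = 66/6 = 11; σ²_IRB approval = ((22−8)/6)² = 5.444
te_Recruitment = (9 + 4·14 + 25)/6 = 90/6 = 15; σ²_Recruitment = ((25−9)/6)² = 7.111
te_Instrument calibration = (3 + 4·5 + 7)/6 = 30/6 = 5; σ²_Instrument calibration = ((7−3)/6)² = 0.444
te_Pilot data = (9 + 4·13 + 17)/6 = 78/6 = 13; σ²_Pilot data = ((17−9)/6)² = 1.778
te_Data collection = (12 + 4·13 + 26)/6 = 90/6 = 15; σ²_Data collection = ((26−12)/6)² = 5.444
te_Data cleaning = (3 + 4·4 + 5)/6 = 24/6 = 4; σ²_Data cleaning = ((5−3)/6)² = 0.111
te_Analysis = (2 + 4·5 + 14)/6 = 36/6 = 6; σ²_Analysis = ((14−2)/6)² = 4.000
te_Draft manuscript = (2 + 4·5 + 20)/6 = 42/6 = 7; σ²_Draft manuscript = ((20−2)/6)² = 9.000

Forward pass:
ES_Literature review = 0; EF_Literature review = 5
ES_Protocol design = 0; EF_Protocol design = 14
ES_IRB approval = max(EF_Literature review=5, EF_Protocol design=14) = 14; EF_IRB approval = 14+11 = 25
ES_Recruitment = 14; EF_Recruitment = 14+15 = 29
ES_Instrument calibration = max(EF_Literature review=5, EF_Protocol design=14) = 14; EF_Instrument calibration = 14+5 = 19
ES_Pilot data = 5; EF_Pilot data = 5+13 = 18
ES_Data collection = max(EF_Literature review=5, EF_Protocol design=14) = 14; EF_Data collection = 14+15 = 29
ES_Data cleaning = max(EF_Pilot data=18, EF_Data collection=29) = 29; EF_Data cleaning = 29+4 = 33
ES_Analysis = 5; EF_Analysis = 5+6 = 11
ES_Draft manuscript = max(EF_IRB approval=25, EF_Recruitment=29, EF_Instrument calibration=19, EF_Pilot data=18, EF_Data cleaning=33, EF_Analysis=11) = 33; EF_Draft manuscript = 33+7 = 40
Expected project duration μ = 40 days. Critical path: Protocol design → Data collection → Data cleaning → Draft manuscript.

Variance along critical path = 4.000 + 5.444 + 0.111 + 9.000 = 18.556; σ = √18.556 = 4.308 days.
Z = (36 − 40) / 4.308 = -0.929
P(T ≤ 36) = Φ(-0.929) ≈ 0.177

0.177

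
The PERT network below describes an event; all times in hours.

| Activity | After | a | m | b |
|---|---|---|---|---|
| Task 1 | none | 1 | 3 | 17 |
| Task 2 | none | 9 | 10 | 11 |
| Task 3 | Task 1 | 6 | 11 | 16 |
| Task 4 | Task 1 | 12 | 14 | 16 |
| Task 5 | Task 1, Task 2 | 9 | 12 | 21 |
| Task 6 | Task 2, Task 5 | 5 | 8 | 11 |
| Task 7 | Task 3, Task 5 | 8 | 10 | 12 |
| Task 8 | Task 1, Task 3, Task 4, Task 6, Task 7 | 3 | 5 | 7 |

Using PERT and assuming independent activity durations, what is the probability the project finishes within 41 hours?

te_Task 1 = (1 + 4·3 + 17)/6 = 30/6 = 5; σ²_Task 1 = ((17−1)/6)² = 7.111
te_Task 2 = (9 + 4·10 + 11)/6 = 60/6 = 10; σ²_Task 2 = ((11−9)/6)² = 0.111
te_Task 3 = (6 + 4·11 + 16)/6 = 66/6 = 11; σ²_Task 3 = ((16−6)/6)² = 2.778
te_Task 4 = (12 + 4·14 + 16)/6 = 84/6 = 14; σ²_Task 4 = ((16−12)/6)² = 0.444
te_Task 5 = (9 + 4·12 + 21)/6 = 78/6 = 13; σ²_Task 5 = ((21−9)/6)² = 4.000
te_Task 6 = (5 + 4·8 + 11)/6 = 48/6 = 8; σ²_Task 6 = ((11−5)/6)² = 1.000
te_Task 7 = (8 + 4·10 + 12)/6 = 60/6 = 10; σ²_Task 7 = ((12−8)/6)² = 0.444
te_Task 8 = (3 + 4·5 + 7)/6 = 30/6 = 5; σ²_Task 8 = ((7−3)/6)² = 0.444

Forward pass:
ES_Task 1 = 0; EF_Task 1 = 5
ES_Task 2 = 0; EF_Task 2 = 10
ES_Task 3 = 5; EF_Task 3 = 5+11 = 16
ES_Task 4 = 5; EF_Task 4 = 5+14 = 19
ES_Task 5 = max(EF_Task 1=5, EF_Task 2=10) = 10; EF_Task 5 = 10+13 = 23
ES_Task 6 = max(EF_Task 2=10, EF_Task 5=23) = 23; EF_Task 6 = 23+8 = 31
ES_Task 7 = max(EF_Task 3=16, EF_Task 5=23) = 23; EF_Task 7 = 23+10 = 33
ES_Task 8 = max(EF_Task 1=5, EF_Task 3=16, EF_Task 4=19, EF_Task 6=31, EF_Task 7=33) = 33; EF_Task 8 = 33+5 = 38
Expected project duration μ = 38 hours. Critical path: Task 2 → Task 5 → Task 7 → Task 8.

Variance along critical path = 0.111 + 4.000 + 0.444 + 0.444 = 5.000; σ = √5.000 = 2.236 hours.
Z = (41 − 38) / 2.236 = 1.342
P(T ≤ 41) = Φ(1.342) ≈ 0.910

0.910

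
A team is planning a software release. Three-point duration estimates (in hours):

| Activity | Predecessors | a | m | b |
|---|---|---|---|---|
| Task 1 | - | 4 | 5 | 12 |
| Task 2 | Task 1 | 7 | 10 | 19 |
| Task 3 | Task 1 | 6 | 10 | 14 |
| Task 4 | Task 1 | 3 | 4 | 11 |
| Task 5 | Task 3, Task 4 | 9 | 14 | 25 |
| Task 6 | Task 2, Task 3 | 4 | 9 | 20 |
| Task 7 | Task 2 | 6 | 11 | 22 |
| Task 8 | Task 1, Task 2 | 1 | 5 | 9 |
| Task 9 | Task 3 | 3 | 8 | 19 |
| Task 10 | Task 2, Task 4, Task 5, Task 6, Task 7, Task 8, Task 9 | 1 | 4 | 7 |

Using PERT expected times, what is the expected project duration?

te_Task 1 = (4 + 4·5 + 12)/6 = 36/6 = 6
te_Task 2 = (7 + 4·10 + 19)/6 = 66/6 = 11
te_Task 3 = (6 + 4·10 + 14)/6 = 60/6 = 10
te_Task 4 = (3 + 4·4 + 11)/6 = 30/6 = 5
te_Task 5 = (9 + 4·14 + 25)/6 = 90/6 = 15
te_Task 6 = (4 + 4·9 + 20)/6 = 60/6 = 10
te_Task 7 = (6 + 4·11 + 22)/6 = 72/6 = 12
te_Task 8 = (1 + 4·5 + 9)/6 = 30/6 = 5
te_Task 9 = (3 + 4·8 + 19)/6 = 54/6 = 9
te_Task 10 = (1 + 4·4 + 7)/6 = 24/6 = 4

Forward pass:
ES_Task 1 = 0; EF_Task 1 = 6
ES_Task 2 = 6; EF_Task 2 = 6+11 = 17
ES_Task 3 = 6; EF_Task 3 = 6+10 = 16
ES_Task 4 = 6; EF_Task 4 = 6+5 = 11
ES_Task 5 = max(EF_Task 3=16, EF_Task 4=11) = 16; EF_Task 5 = 16+15 = 31
ES_Task 6 = max(EF_Task 2=17, EF_Task 3=16) = 17; EF_Task 6 = 17+10 = 27
ES_Task 7 = 17; EF_Task 7 = 17+12 = 29
ES_Task 8 = max(EF_Task 1=6, EF_Task 2=17) = 17; EF_Task 8 = 17+5 = 22
ES_Task 9 = 16; EF_Task 9 = 16+9 = 25
ES_Task 10 = max(EF_Task 2=17, EF_Task 4=11, EF_Task 5=31, EF_Task 6=27, EF_Task 7=29, EF_Task 8=22, EF_Task 9=25) = 31; EF_Task 10 = 31+4 = 35
Expected project duration μ = 35 hours. Critical path: Task 1 → Task 3 → Task 5 → Task 10.

35 hours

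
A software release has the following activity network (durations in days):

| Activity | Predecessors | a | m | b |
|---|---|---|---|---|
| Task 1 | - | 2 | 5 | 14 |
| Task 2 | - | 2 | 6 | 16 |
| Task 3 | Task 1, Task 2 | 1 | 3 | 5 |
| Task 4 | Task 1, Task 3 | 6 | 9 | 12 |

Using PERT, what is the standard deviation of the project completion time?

2.62 days

te_Task 1 = (2 + 4·5 + 14)/6 = 36/6 = 6; σ²_Task 1 = ((14−2)/6)² = 4.000
te_Task 2 = (2 + 4·6 + 16)/6 = 42/6 = 7; σ²_Task 2 = ((16−2)/6)² = 5.444
te_Task 3 = (1 + 4·3 + 5)/6 = 18/6 = 3; σ²_Task 3 = ((5−1)/6)² = 0.444
te_Task 4 = (6 + 4·9 + 12)/6 = 54/6 = 9; σ²_Task 4 = ((12−6)/6)² = 1.000

Forward pass:
ES_Task 1 = 0; EF_Task 1 = 6
ES_Task 2 = 0; EF_Task 2 = 7
ES_Task 3 = max(EF_Task 1=6, EF_Task 2=7) = 7; EF_Task 3 = 7+3 = 10
ES_Task 4 = max(EF_Task 1=6, EF_Task 3=10) = 10; EF_Task 4 = 10+9 = 19
Expected project duration μ = 19 days. Critical path: Task 2 → Task 3 → Task 4.

Variance along critical path = 5.444 + 0.444 + 1.000 = 6.889
σ = √6.889 = 2.625 days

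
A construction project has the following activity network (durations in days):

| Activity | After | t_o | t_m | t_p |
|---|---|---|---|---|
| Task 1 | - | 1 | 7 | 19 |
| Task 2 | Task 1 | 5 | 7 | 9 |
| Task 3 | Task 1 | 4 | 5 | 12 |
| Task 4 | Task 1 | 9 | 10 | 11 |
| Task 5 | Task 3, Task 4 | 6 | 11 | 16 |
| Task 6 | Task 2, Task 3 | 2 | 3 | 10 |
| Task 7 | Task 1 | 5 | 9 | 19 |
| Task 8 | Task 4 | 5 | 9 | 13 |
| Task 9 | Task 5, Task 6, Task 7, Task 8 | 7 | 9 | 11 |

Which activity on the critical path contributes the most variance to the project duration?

te_Task 1 = (1 + 4·7 + 19)/6 = 48/6 = 8; σ²_Task 1 = ((19−1)/6)² = 9.000
te_Task 2 = (5 + 4·7 + 9)/6 = 42/6 = 7; σ²_Task 2 = ((9−5)/6)² = 0.444
te_Task 3 = (4 + 4·5 + 12)/6 = 36/6 = 6; σ²_Task 3 = ((12−4)/6)² = 1.778
te_Task 4 = (9 + 4·10 + 11)/6 = 60/6 = 10; σ²_Task 4 = ((11−9)/6)² = 0.111
te_Task 5 = (6 + 4·11 + 16)/6 = 66/6 = 11; σ²_Task 5 = ((16−6)/6)² = 2.778
te_Task 6 = (2 + 4·3 + 10)/6 = 24/6 = 4; σ²_Task 6 = ((10−2)/6)² = 1.778
te_Task 7 = (5 + 4·9 + 19)/6 = 60/6 = 10; σ²_Task 7 = ((19−5)/6)² = 5.444
te_Task 8 = (5 + 4·9 + 13)/6 = 54/6 = 9; σ²_Task 8 = ((13−5)/6)² = 1.778
te_Task 9 = (7 + 4·9 + 11)/6 = 54/6 = 9; σ²_Task 9 = ((11−7)/6)² = 0.444

Forward pass:
ES_Task 1 = 0; EF_Task 1 = 8
ES_Task 2 = 8; EF_Task 2 = 8+7 = 15
ES_Task 3 = 8; EF_Task 3 = 8+6 = 14
ES_Task 4 = 8; EF_Task 4 = 8+10 = 18
ES_Task 5 = max(EF_Task 3=14, EF_Task 4=18) = 18; EF_Task 5 = 18+11 = 29
ES_Task 6 = max(EF_Task 2=15, EF_Task 3=14) = 15; EF_Task 6 = 15+4 = 19
ES_Task 7 = 8; EF_Task 7 = 8+10 = 18
ES_Task 8 = 18; EF_Task 8 = 18+9 = 27
ES_Task 9 = max(EF_Task 5=29, EF_Task 6=19, EF_Task 7=18, EF_Task 8=27) = 29; EF_Task 9 = 29+9 = 38
Expected project duration μ = 38 days. Critical path: Task 1 → Task 4 → Task 5 → Task 9.

Variances on critical path: σ²_Task 1=9.000, σ²_Task 4=0.111, σ²_Task 5=2.778, σ²_Task 9=0.444.
Largest is σ²_Task 1 = 9.000.

Task 1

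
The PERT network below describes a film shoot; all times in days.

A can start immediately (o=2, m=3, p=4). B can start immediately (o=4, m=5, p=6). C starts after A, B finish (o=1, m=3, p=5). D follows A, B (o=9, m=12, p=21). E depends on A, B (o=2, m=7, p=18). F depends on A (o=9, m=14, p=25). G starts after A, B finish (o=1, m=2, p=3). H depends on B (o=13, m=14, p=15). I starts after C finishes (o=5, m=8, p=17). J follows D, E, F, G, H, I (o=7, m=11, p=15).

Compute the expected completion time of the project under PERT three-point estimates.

te_A = (2 + 4·3 + 4)/6 = 18/6 = 3
te_B = (4 + 4·5 + 6)/6 = 30/6 = 5
te_C = (1 + 4·3 + 5)/6 = 18/6 = 3
te_D = (9 + 4·12 + 21)/6 = 78/6 = 13
te_E = (2 + 4·7 + 18)/6 = 48/6 = 8
te_F = (9 + 4·14 + 25)/6 = 90/6 = 15
te_G = (1 + 4·2 + 3)/6 = 12/6 = 2
te_H = (13 + 4·14 + 15)/6 = 84/6 = 14
te_I = (5 + 4·8 + 17)/6 = 54/6 = 9
te_J = (7 + 4·11 + 15)/6 = 66/6 = 11

Forward pass:
ES_A = 0; EF_A = 3
ES_B = 0; EF_B = 5
ES_C = max(EF_A=3, EF_B=5) = 5; EF_C = 5+3 = 8
ES_D = max(EF_A=3, EF_B=5) = 5; EF_D = 5+13 = 18
ES_E = max(EF_A=3, EF_B=5) = 5; EF_E = 5+8 = 13
ES_F = 3; EF_F = 3+15 = 18
ES_G = max(EF_A=3, EF_B=5) = 5; EF_G = 5+2 = 7
ES_H = 5; EF_H = 5+14 = 19
ES_I = 8; EF_I = 8+9 = 17
ES_J = max(EF_D=18, EF_E=13, EF_F=18, EF_G=7, EF_H=19, EF_I=17) = 19; EF_J = 19+11 = 30
Expected project duration μ = 30 days. Critical path: B → H → J.

30 days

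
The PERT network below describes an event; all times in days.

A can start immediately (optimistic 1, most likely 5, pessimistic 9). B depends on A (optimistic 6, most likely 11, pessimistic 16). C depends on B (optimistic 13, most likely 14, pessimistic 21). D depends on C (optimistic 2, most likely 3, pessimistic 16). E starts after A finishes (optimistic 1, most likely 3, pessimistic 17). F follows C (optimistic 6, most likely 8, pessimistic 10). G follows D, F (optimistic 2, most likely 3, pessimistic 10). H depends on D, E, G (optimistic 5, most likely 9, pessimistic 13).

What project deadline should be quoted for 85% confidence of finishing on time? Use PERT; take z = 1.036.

55.3 days

te_A = (1 + 4·5 + 9)/6 = 30/6 = 5; σ²_A = ((9−1)/6)² = 1.778
te_B = (6 + 4·11 + 16)/6 = 66/6 = 11; σ²_B = ((16−6)/6)² = 2.778
te_C = (13 + 4·14 + 21)/6 = 90/6 = 15; σ²_C = ((21−13)/6)² = 1.778
te_D = (2 + 4·3 + 16)/6 = 30/6 = 5; σ²_D = ((16−2)/6)² = 5.444
te_E = (1 + 4·3 + 17)/6 = 30/6 = 5; σ²_E = ((17−1)/6)² = 7.111
te_F = (6 + 4·8 + 10)/6 = 48/6 = 8; σ²_F = ((10−6)/6)² = 0.444
te_G = (2 + 4·3 + 10)/6 = 24/6 = 4; σ²_G = ((10−2)/6)² = 1.778
te_H = (5 + 4·9 + 13)/6 = 54/6 = 9; σ²_H = ((13−5)/6)² = 1.778

Forward pass:
ES_A = 0; EF_A = 5
ES_B = 5; EF_B = 5+11 = 16
ES_C = 16; EF_C = 16+15 = 31
ES_D = 31; EF_D = 31+5 = 36
ES_E = 5; EF_E = 5+5 = 10
ES_F = 31; EF_F = 31+8 = 39
ES_G = max(EF_D=36, EF_F=39) = 39; EF_G = 39+4 = 43
ES_H = max(EF_D=36, EF_E=10, EF_G=43) = 43; EF_H = 43+9 = 52
Expected project duration μ = 52 days. Critical path: A → B → C → F → G → H.

Variance along critical path = 1.778 + 2.778 + 1.778 + 0.444 + 1.778 + 1.778 = 10.333; σ = 3.215 days.
D = μ + z·σ = 52 + 1.036·3.215 = 55.3 days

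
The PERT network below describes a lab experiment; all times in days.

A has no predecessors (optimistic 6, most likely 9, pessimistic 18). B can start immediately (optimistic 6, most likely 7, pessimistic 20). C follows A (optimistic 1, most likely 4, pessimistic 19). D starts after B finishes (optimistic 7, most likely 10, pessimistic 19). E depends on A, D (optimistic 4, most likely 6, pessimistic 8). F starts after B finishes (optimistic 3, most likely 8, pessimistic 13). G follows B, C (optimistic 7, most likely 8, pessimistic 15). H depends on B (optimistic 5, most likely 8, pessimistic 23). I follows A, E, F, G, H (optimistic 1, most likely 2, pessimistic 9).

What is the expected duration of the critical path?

29 days

te_A = (6 + 4·9 + 18)/6 = 60/6 = 10
te_B = (6 + 4·7 + 20)/6 = 54/6 = 9
te_C = (1 + 4·4 + 19)/6 = 36/6 = 6
te_D = (7 + 4·10 + 19)/6 = 66/6 = 11
te_E = (4 + 4·6 + 8)/6 = 36/6 = 6
te_F = (3 + 4·8 + 13)/6 = 48/6 = 8
te_G = (7 + 4·8 + 15)/6 = 54/6 = 9
te_H = (5 + 4·8 + 23)/6 = 60/6 = 10
te_I = (1 + 4·2 + 9)/6 = 18/6 = 3

Forward pass:
ES_A = 0; EF_A = 10
ES_B = 0; EF_B = 9
ES_C = 10; EF_C = 10+6 = 16
ES_D = 9; EF_D = 9+11 = 20
ES_E = max(EF_A=10, EF_D=20) = 20; EF_E = 20+6 = 26
ES_F = 9; EF_F = 9+8 = 17
ES_G = max(EF_B=9, EF_C=16) = 16; EF_G = 16+9 = 25
ES_H = 9; EF_H = 9+10 = 19
ES_I = max(EF_A=10, EF_E=26, EF_F=17, EF_G=25, EF_H=19) = 26; EF_I = 26+3 = 29
Expected project duration μ = 29 days. Critical path: B → D → E → I.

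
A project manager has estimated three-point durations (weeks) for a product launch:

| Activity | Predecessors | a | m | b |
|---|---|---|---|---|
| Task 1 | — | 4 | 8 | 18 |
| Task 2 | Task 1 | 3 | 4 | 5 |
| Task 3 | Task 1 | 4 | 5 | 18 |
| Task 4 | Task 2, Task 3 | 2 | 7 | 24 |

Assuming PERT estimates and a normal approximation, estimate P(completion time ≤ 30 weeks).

te_Task 1 = (4 + 4·8 + 18)/6 = 54/6 = 9; σ²_Task 1 = ((18−4)/6)² = 5.444
te_Task 2 = (3 + 4·4 + 5)/6 = 24/6 = 4; σ²_Task 2 = ((5−3)/6)² = 0.111
te_Task 3 = (4 + 4·5 + 18)/6 = 42/6 = 7; σ²_Task 3 = ((18−4)/6)² = 5.444
te_Task 4 = (2 + 4·7 + 24)/6 = 54/6 = 9; σ²_Task 4 = ((24−2)/6)² = 13.444

Forward pass:
ES_Task 1 = 0; EF_Task 1 = 9
ES_Task 2 = 9; EF_Task 2 = 9+4 = 13
ES_Task 3 = 9; EF_Task 3 = 9+7 = 16
ES_Task 4 = max(EF_Task 2=13, EF_Task 3=16) = 16; EF_Task 4 = 16+9 = 25
Expected project duration μ = 25 weeks. Critical path: Task 1 → Task 3 → Task 4.

Variance along critical path = 5.444 + 5.444 + 13.444 = 24.333; σ = √24.333 = 4.933 weeks.
Z = (30 − 25) / 4.933 = 1.014
P(T ≤ 30) = Φ(1.014) ≈ 0.845

0.845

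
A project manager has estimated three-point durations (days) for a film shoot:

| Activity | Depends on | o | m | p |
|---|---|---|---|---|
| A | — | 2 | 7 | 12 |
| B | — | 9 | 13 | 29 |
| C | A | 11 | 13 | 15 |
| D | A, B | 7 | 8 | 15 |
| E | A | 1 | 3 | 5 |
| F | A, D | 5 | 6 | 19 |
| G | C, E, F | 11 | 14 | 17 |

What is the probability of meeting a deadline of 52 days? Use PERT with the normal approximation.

0.914

te_A = (2 + 4·7 + 12)/6 = 42/6 = 7; σ²_A = ((12−2)/6)² = 2.778
te_B = (9 + 4·13 + 29)/6 = 90/6 = 15; σ²_B = ((29−9)/6)² = 11.111
te_C = (11 + 4·13 + 15)/6 = 78/6 = 13; σ²_C = ((15−11)/6)² = 0.444
te_D = (7 + 4·8 + 15)/6 = 54/6 = 9; σ²_D = ((15−7)/6)² = 1.778
te_E = (1 + 4·3 + 5)/6 = 18/6 = 3; σ²_E = ((5−1)/6)² = 0.444
te_F = (5 + 4·6 + 19)/6 = 48/6 = 8; σ²_F = ((19−5)/6)² = 5.444
te_G = (11 + 4·14 + 17)/6 = 84/6 = 14; σ²_G = ((17−11)/6)² = 1.000

Forward pass:
ES_A = 0; EF_A = 7
ES_B = 0; EF_B = 15
ES_C = 7; EF_C = 7+13 = 20
ES_D = max(EF_A=7, EF_B=15) = 15; EF_D = 15+9 = 24
ES_E = 7; EF_E = 7+3 = 10
ES_F = max(EF_A=7, EF_D=24) = 24; EF_F = 24+8 = 32
ES_G = max(EF_C=20, EF_E=10, EF_F=32) = 32; EF_G = 32+14 = 46
Expected project duration μ = 46 days. Critical path: B → D → F → G.

Variance along critical path = 11.111 + 1.778 + 5.444 + 1.000 = 19.333; σ = √19.333 = 4.397 days.
Z = (52 − 46) / 4.397 = 1.365
P(T ≤ 52) = Φ(1.365) ≈ 0.914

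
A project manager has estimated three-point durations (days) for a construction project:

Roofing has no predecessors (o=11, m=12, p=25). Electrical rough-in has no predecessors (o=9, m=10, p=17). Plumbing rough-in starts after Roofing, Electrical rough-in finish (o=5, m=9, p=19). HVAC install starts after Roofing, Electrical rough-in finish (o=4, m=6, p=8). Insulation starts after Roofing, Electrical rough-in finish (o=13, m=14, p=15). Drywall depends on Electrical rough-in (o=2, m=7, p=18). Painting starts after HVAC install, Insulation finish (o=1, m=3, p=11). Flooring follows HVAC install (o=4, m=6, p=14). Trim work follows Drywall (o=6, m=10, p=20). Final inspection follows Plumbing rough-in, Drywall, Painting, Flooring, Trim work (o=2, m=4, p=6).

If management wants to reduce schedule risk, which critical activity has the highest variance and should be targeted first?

te_Roofing = (11 + 4·12 + 25)/6 = 84/6 = 14; σ²_Roofing = ((25−11)/6)² = 5.444
te_Electrical rough-in = (9 + 4·10 + 17)/6 = 66/6 = 11; σ²_Electrical rough-in = ((17−9)/6)² = 1.778
te_Plumbing rough-in = (5 + 4·9 + 19)/6 = 60/6 = 10; σ²_Plumbing rough-in = ((19−5)/6)² = 5.444
te_HVAC install = (4 + 4·6 + 8)/6 = 36/6 = 6; σ²_HVAC install = ((8−4)/6)² = 0.444
te_Insulation = (13 + 4·14 + 15)/6 = 84/6 = 14; σ²_Insulation = ((15−13)/6)² = 0.111
te_Drywall = (2 + 4·7 + 18)/6 = 48/6 = 8; σ²_Drywall = ((18−2)/6)² = 7.111
te_Painting = (1 + 4·3 + 11)/6 = 24/6 = 4; σ²_Painting = ((11−1)/6)² = 2.778
te_Flooring = (4 + 4·6 + 14)/6 = 42/6 = 7; σ²_Flooring = ((14−4)/6)² = 2.778
te_Trim work = (6 + 4·10 + 20)/6 = 66/6 = 11; σ²_Trim work = ((20−6)/6)² = 5.444
te_Final inspection = (2 + 4·4 + 6)/6 = 24/6 = 4; σ²_Final inspection = ((6−2)/6)² = 0.444

Forward pass:
ES_Roofing = 0; EF_Roofing = 14
ES_Electrical rough-in = 0; EF_Electrical rough-in = 11
ES_Plumbing rough-in = max(EF_Roofing=14, EF_Electrical rough-in=11) = 14; EF_Plumbing rough-in = 14+10 = 24
ES_HVAC install = max(EF_Roofing=14, EF_Electrical rough-in=11) = 14; EF_HVAC install = 14+6 = 20
ES_Insulation = max(EF_Roofing=14, EF_Electrical rough-in=11) = 14; EF_Insulation = 14+14 = 28
ES_Drywall = 11; EF_Drywall = 11+8 = 19
ES_Painting = max(EF_HVAC install=20, EF_Insulation=28) = 28; EF_Painting = 28+4 = 32
ES_Flooring = 20; EF_Flooring = 20+7 = 27
ES_Trim work = 19; EF_Trim work = 19+11 = 30
ES_Final inspection = max(EF_Plumbing rough-in=24, EF_Drywall=19, EF_Painting=32, EF_Flooring=27, EF_Trim work=30) = 32; EF_Final inspection = 32+4 = 36
Expected project duration μ = 36 days. Critical path: Roofing → Insulation → Painting → Final inspection.

Variances on critical path: σ²_Roofing=5.444, σ²_Insulation=0.111, σ²_Painting=2.778, σ²_Final inspection=0.444.
Largest is σ²_Roofing = 5.444.

Roofing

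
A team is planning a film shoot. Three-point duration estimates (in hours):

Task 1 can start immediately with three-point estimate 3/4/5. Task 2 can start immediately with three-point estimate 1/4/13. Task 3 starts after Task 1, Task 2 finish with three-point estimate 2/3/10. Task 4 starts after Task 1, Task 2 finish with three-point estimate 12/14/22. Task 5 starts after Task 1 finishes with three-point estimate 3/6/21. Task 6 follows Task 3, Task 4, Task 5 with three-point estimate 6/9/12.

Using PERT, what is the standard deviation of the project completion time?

te_Task 1 = (3 + 4·4 + 5)/6 = 24/6 = 4; σ²_Task 1 = ((5−3)/6)² = 0.111
te_Task 2 = (1 + 4·4 + 13)/6 = 30/6 = 5; σ²_Task 2 = ((13−1)/6)² = 4.000
te_Task 3 = (2 + 4·3 + 10)/6 = 24/6 = 4; σ²_Task 3 = ((10−2)/6)² = 1.778
te_Task 4 = (12 + 4·14 + 22)/6 = 90/6 = 15; σ²_Task 4 = ((22−12)/6)² = 2.778
te_Task 5 = (3 + 4·6 + 21)/6 = 48/6 = 8; σ²_Task 5 = ((21−3)/6)² = 9.000
te_Task 6 = (6 + 4·9 + 12)/6 = 54/6 = 9; σ²_Task 6 = ((12−6)/6)² = 1.000

Forward pass:
ES_Task 1 = 0; EF_Task 1 = 4
ES_Task 2 = 0; EF_Task 2 = 5
ES_Task 3 = max(EF_Task 1=4, EF_Task 2=5) = 5; EF_Task 3 = 5+4 = 9
ES_Task 4 = max(EF_Task 1=4, EF_Task 2=5) = 5; EF_Task 4 = 5+15 = 20
ES_Task 5 = 4; EF_Task 5 = 4+8 = 12
ES_Task 6 = max(EF_Task 3=9, EF_Task 4=20, EF_Task 5=12) = 20; EF_Task 6 = 20+9 = 29
Expected project duration μ = 29 hours. Critical path: Task 2 → Task 4 → Task 6.

Variance along critical path = 4.000 + 2.778 + 1.000 = 7.778
σ = √7.778 = 2.789 hours

2.79 hours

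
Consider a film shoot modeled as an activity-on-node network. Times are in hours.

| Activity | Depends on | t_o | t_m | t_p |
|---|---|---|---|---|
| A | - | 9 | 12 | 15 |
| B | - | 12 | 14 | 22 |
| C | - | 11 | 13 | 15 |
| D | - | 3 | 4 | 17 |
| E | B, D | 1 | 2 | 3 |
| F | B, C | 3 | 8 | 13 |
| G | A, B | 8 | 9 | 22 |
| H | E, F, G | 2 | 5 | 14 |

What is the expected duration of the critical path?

32 hours

te_A = (9 + 4·12 + 15)/6 = 72/6 = 12
te_B = (12 + 4·14 + 22)/6 = 90/6 = 15
te_C = (11 + 4·13 + 15)/6 = 78/6 = 13
te_D = (3 + 4·4 + 17)/6 = 36/6 = 6
te_E = (1 + 4·2 + 3)/6 = 12/6 = 2
te_F = (3 + 4·8 + 13)/6 = 48/6 = 8
te_G = (8 + 4·9 + 22)/6 = 66/6 = 11
te_H = (2 + 4·5 + 14)/6 = 36/6 = 6

Forward pass:
ES_A = 0; EF_A = 12
ES_B = 0; EF_B = 15
ES_C = 0; EF_C = 13
ES_D = 0; EF_D = 6
ES_E = max(EF_B=15, EF_D=6) = 15; EF_E = 15+2 = 17
ES_F = max(EF_B=15, EF_C=13) = 15; EF_F = 15+8 = 23
ES_G = max(EF_A=12, EF_B=15) = 15; EF_G = 15+11 = 26
ES_H = max(EF_E=17, EF_F=23, EF_G=26) = 26; EF_H = 26+6 = 32
Expected project duration μ = 32 hours. Critical path: B → G → H.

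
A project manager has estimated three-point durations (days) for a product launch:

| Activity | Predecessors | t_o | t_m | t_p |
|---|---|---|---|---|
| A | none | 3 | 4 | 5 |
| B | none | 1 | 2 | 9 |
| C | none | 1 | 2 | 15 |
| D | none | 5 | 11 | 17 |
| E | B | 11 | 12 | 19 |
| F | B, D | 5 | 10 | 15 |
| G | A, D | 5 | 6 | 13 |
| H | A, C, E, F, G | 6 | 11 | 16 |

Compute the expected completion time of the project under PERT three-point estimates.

te_A = (3 + 4·4 + 5)/6 = 24/6 = 4
te_B = (1 + 4·2 + 9)/6 = 18/6 = 3
te_C = (1 + 4·2 + 15)/6 = 24/6 = 4
te_D = (5 + 4·11 + 17)/6 = 66/6 = 11
te_E = (11 + 4·12 + 19)/6 = 78/6 = 13
te_F = (5 + 4·10 + 15)/6 = 60/6 = 10
te_G = (5 + 4·6 + 13)/6 = 42/6 = 7
te_H = (6 + 4·11 + 16)/6 = 66/6 = 11

Forward pass:
ES_A = 0; EF_A = 4
ES_B = 0; EF_B = 3
ES_C = 0; EF_C = 4
ES_D = 0; EF_D = 11
ES_E = 3; EF_E = 3+13 = 16
ES_F = max(EF_B=3, EF_D=11) = 11; EF_F = 11+10 = 21
ES_G = max(EF_A=4, EF_D=11) = 11; EF_G = 11+7 = 18
ES_H = max(EF_A=4, EF_C=4, EF_E=16, EF_F=21, EF_G=18) = 21; EF_H = 21+11 = 32
Expected project duration μ = 32 days. Critical path: D → F → H.

32 days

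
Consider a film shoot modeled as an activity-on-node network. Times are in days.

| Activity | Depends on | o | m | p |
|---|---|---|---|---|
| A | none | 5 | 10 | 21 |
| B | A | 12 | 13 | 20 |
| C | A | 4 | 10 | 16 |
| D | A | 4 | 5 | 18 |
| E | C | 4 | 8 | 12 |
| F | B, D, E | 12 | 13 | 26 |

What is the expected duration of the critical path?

te_A = (5 + 4·10 + 21)/6 = 66/6 = 11
te_B = (12 + 4·13 + 20)/6 = 84/6 = 14
te_C = (4 + 4·10 + 16)/6 = 60/6 = 10
te_D = (4 + 4·5 + 18)/6 = 42/6 = 7
te_E = (4 + 4·8 + 12)/6 = 48/6 = 8
te_F = (12 + 4·13 + 26)/6 = 90/6 = 15

Forward pass:
ES_A = 0; EF_A = 11
ES_B = 11; EF_B = 11+14 = 25
ES_C = 11; EF_C = 11+10 = 21
ES_D = 11; EF_D = 11+7 = 18
ES_E = 21; EF_E = 21+8 = 29
ES_F = max(EF_B=25, EF_D=18, EF_E=29) = 29; EF_F = 29+15 = 44
Expected project duration μ = 44 days. Critical path: A → C → E → F.

44 days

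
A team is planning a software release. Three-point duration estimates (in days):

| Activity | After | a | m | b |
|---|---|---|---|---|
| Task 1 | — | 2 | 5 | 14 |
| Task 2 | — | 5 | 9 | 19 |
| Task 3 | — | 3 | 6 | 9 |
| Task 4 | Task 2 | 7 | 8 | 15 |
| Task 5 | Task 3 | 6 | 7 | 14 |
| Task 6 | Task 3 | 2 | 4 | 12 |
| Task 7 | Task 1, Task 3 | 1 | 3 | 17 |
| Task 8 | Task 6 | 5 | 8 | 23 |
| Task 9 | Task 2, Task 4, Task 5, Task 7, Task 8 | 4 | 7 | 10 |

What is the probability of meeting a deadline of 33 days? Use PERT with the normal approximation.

0.911

te_Task 1 = (2 + 4·5 + 14)/6 = 36/6 = 6; σ²_Task 1 = ((14−2)/6)² = 4.000
te_Task 2 = (5 + 4·9 + 19)/6 = 60/6 = 10; σ²_Task 2 = ((19−5)/6)² = 5.444
te_Task 3 = (3 + 4·6 + 9)/6 = 36/6 = 6; σ²_Task 3 = ((9−3)/6)² = 1.000
te_Task 4 = (7 + 4·8 + 15)/6 = 54/6 = 9; σ²_Task 4 = ((15−7)/6)² = 1.778
te_Task 5 = (6 + 4·7 + 14)/6 = 48/6 = 8; σ²_Task 5 = ((14−6)/6)² = 1.778
te_Task 6 = (2 + 4·4 + 12)/6 = 30/6 = 5; σ²_Task 6 = ((12−2)/6)² = 2.778
te_Task 7 = (1 + 4·3 + 17)/6 = 30/6 = 5; σ²_Task 7 = ((17−1)/6)² = 7.111
te_Task 8 = (5 + 4·8 + 23)/6 = 60/6 = 10; σ²_Task 8 = ((23−5)/6)² = 9.000
te_Task 9 = (4 + 4·7 + 10)/6 = 42/6 = 7; σ²_Task 9 = ((10−4)/6)² = 1.000

Forward pass:
ES_Task 1 = 0; EF_Task 1 = 6
ES_Task 2 = 0; EF_Task 2 = 10
ES_Task 3 = 0; EF_Task 3 = 6
ES_Task 4 = 10; EF_Task 4 = 10+9 = 19
ES_Task 5 = 6; EF_Task 5 = 6+8 = 14
ES_Task 6 = 6; EF_Task 6 = 6+5 = 11
ES_Task 7 = max(EF_Task 1=6, EF_Task 3=6) = 6; EF_Task 7 = 6+5 = 11
ES_Task 8 = 11; EF_Task 8 = 11+10 = 21
ES_Task 9 = max(EF_Task 2=10, EF_Task 4=19, EF_Task 5=14, EF_Task 7=11, EF_Task 8=21) = 21; EF_Task 9 = 21+7 = 28
Expected project duration μ = 28 days. Critical path: Task 3 → Task 6 → Task 8 → Task 9.

Variance along critical path = 1.000 + 2.778 + 9.000 + 1.000 = 13.778; σ = √13.778 = 3.712 days.
Z = (33 − 28) / 3.712 = 1.347
P(T ≤ 33) = Φ(1.347) ≈ 0.911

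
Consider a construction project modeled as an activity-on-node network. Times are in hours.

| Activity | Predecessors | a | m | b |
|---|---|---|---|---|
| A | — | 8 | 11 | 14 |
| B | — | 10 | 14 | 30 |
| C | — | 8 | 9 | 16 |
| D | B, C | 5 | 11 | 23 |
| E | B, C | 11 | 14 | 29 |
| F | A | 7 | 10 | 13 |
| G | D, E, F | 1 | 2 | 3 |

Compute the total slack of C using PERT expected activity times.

6 hours

te_A = (8 + 4·11 + 14)/6 = 66/6 = 11
te_B = (10 + 4·14 + 30)/6 = 96/6 = 16
te_C = (8 + 4·9 + 16)/6 = 60/6 = 10
te_D = (5 + 4·11 + 23)/6 = 72/6 = 12
te_E = (11 + 4·14 + 29)/6 = 96/6 = 16
te_F = (7 + 4·10 + 13)/6 = 60/6 = 10
te_G = (1 + 4·2 + 3)/6 = 12/6 = 2

Forward pass:
ES_A = 0; EF_A = 11
ES_B = 0; EF_B = 16
ES_C = 0; EF_C = 10
ES_D = max(EF_B=16, EF_C=10) = 16; EF_D = 16+12 = 28
ES_E = max(EF_B=16, EF_C=10) = 16; EF_E = 16+16 = 32
ES_F = 11; EF_F = 11+10 = 21
ES_G = max(EF_D=28, EF_E=32, EF_F=21) = 32; EF_G = 32+2 = 34
Expected project duration μ = 34 hours. Critical path: B → E → G.

Backward pass:
LF_G = 34; LS_G = 34−2 = 32
LF_F = LS_G = 32; LS_F = 32−10 = 22
LF_E = LS_G = 32; LS_E = 32−16 = 16
LF_D = LS_G = 32; LS_D = 32−12 = 20
LF_C = min(LS_D=20, LS_E=16) = 16; LS_C = 16−10 = 6
LF_B = min(LS_D=20, LS_E=16) = 16; LS_B = 16−16 = 0
LF_A = LS_F = 22; LS_A = 22−11 = 11
Slack_C = LS_C − ES_C = 6 − 0 = 6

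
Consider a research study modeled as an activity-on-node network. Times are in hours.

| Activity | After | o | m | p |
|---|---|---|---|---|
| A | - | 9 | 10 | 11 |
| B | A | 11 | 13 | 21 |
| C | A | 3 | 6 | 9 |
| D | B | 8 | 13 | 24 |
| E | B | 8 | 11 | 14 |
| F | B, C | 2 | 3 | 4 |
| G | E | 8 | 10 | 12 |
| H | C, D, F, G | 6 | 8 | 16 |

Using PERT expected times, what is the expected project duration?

te_A = (9 + 4·10 + 11)/6 = 60/6 = 10
te_B = (11 + 4·13 + 21)/6 = 84/6 = 14
te_C = (3 + 4·6 + 9)/6 = 36/6 = 6
te_D = (8 + 4·13 + 24)/6 = 84/6 = 14
te_E = (8 + 4·11 + 14)/6 = 66/6 = 11
te_F = (2 + 4·3 + 4)/6 = 18/6 = 3
te_G = (8 + 4·10 + 12)/6 = 60/6 = 10
te_H = (6 + 4·8 + 16)/6 = 54/6 = 9

Forward pass:
ES_A = 0; EF_A = 10
ES_B = 10; EF_B = 10+14 = 24
ES_C = 10; EF_C = 10+6 = 16
ES_D = 24; EF_D = 24+14 = 38
ES_E = 24; EF_E = 24+11 = 35
ES_F = max(EF_B=24, EF_C=16) = 24; EF_F = 24+3 = 27
ES_G = 35; EF_G = 35+10 = 45
ES_H = max(EF_C=16, EF_D=38, EF_F=27, EF_G=45) = 45; EF_H = 45+9 = 54
Expected project duration μ = 54 hours. Critical path: A → B → E → G → H.

54 hours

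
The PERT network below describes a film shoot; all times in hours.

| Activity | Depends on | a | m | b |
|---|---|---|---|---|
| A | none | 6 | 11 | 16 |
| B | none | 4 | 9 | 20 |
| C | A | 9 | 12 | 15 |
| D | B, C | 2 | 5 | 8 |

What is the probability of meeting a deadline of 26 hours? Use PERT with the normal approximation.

te_A = (6 + 4·11 + 16)/6 = 66/6 = 11; σ²_A = ((16−6)/6)² = 2.778
te_B = (4 + 4·9 + 20)/6 = 60/6 = 10; σ²_B = ((20−4)/6)² = 7.111
te_C = (9 + 4·12 + 15)/6 = 72/6 = 12; σ²_C = ((15−9)/6)² = 1.000
te_D = (2 + 4·5 + 8)/6 = 30/6 = 5; σ²_D = ((8−2)/6)² = 1.000

Forward pass:
ES_A = 0; EF_A = 11
ES_B = 0; EF_B = 10
ES_C = 11; EF_C = 11+12 = 23
ES_D = max(EF_B=10, EF_C=23) = 23; EF_D = 23+5 = 28
Expected project duration μ = 28 hours. Critical path: A → C → D.

Variance along critical path = 2.778 + 1.000 + 1.000 = 4.778; σ = √4.778 = 2.186 hours.
Z = (26 − 28) / 2.186 = -0.915
P(T ≤ 26) = Φ(-0.915) ≈ 0.180

0.180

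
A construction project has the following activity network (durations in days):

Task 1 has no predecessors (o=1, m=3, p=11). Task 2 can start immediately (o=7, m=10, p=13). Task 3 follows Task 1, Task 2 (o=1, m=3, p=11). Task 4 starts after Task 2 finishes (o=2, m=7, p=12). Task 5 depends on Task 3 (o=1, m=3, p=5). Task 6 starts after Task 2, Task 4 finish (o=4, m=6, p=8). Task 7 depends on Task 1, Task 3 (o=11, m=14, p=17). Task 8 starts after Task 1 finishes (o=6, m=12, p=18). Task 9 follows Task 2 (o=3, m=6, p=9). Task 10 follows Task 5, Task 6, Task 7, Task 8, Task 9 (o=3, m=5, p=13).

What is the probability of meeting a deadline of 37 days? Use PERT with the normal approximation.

0.862

te_Task 1 = (1 + 4·3 + 11)/6 = 24/6 = 4; σ²_Task 1 = ((11−1)/6)² = 2.778
te_Task 2 = (7 + 4·10 + 13)/6 = 60/6 = 10; σ²_Task 2 = ((13−7)/6)² = 1.000
te_Task 3 = (1 + 4·3 + 11)/6 = 24/6 = 4; σ²_Task 3 = ((11−1)/6)² = 2.778
te_Task 4 = (2 + 4·7 + 12)/6 = 42/6 = 7; σ²_Task 4 = ((12−2)/6)² = 2.778
te_Task 5 = (1 + 4·3 + 5)/6 = 18/6 = 3; σ²_Task 5 = ((5−1)/6)² = 0.444
te_Task 6 = (4 + 4·6 + 8)/6 = 36/6 = 6; σ²_Task 6 = ((8−4)/6)² = 0.444
te_Task 7 = (11 + 4·14 + 17)/6 = 84/6 = 14; σ²_Task 7 = ((17−11)/6)² = 1.000
te_Task 8 = (6 + 4·12 + 18)/6 = 72/6 = 12; σ²_Task 8 = ((18−6)/6)² = 4.000
te_Task 9 = (3 + 4·6 + 9)/6 = 36/6 = 6; σ²_Task 9 = ((9−3)/6)² = 1.000
te_Task 10 = (3 + 4·5 + 13)/6 = 36/6 = 6; σ²_Task 10 = ((13−3)/6)² = 2.778

Forward pass:
ES_Task 1 = 0; EF_Task 1 = 4
ES_Task 2 = 0; EF_Task 2 = 10
ES_Task 3 = max(EF_Task 1=4, EF_Task 2=10) = 10; EF_Task 3 = 10+4 = 14
ES_Task 4 = 10; EF_Task 4 = 10+7 = 17
ES_Task 5 = 14; EF_Task 5 = 14+3 = 17
ES_Task 6 = max(EF_Task 2=10, EF_Task 4=17) = 17; EF_Task 6 = 17+6 = 23
ES_Task 7 = max(EF_Task 1=4, EF_Task 3=14) = 14; EF_Task 7 = 14+14 = 28
ES_Task 8 = 4; EF_Task 8 = 4+12 = 16
ES_Task 9 = 10; EF_Task 9 = 10+6 = 16
ES_Task 10 = max(EF_Task 5=17, EF_Task 6=23, EF_Task 7=28, EF_Task 8=16, EF_Task 9=16) = 28; EF_Task 10 = 28+6 = 34
Expected project duration μ = 34 days. Critical path: Task 2 → Task 3 → Task 7 → Task 10.

Variance along critical path = 1.000 + 2.778 + 1.000 + 2.778 = 7.556; σ = √7.556 = 2.749 days.
Z = (37 − 34) / 2.749 = 1.091
P(T ≤ 37) = Φ(1.091) ≈ 0.862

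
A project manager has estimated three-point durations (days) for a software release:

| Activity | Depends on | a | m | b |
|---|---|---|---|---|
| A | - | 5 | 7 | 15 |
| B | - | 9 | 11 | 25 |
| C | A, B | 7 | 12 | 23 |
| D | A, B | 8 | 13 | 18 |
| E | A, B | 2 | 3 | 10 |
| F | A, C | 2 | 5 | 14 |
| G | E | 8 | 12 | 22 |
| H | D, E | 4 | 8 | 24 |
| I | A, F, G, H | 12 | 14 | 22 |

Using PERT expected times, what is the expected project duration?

te_A = (5 + 4·7 + 15)/6 = 48/6 = 8
te_B = (9 + 4·11 + 25)/6 = 78/6 = 13
te_C = (7 + 4·12 + 23)/6 = 78/6 = 13
te_D = (8 + 4·13 + 18)/6 = 78/6 = 13
te_E = (2 + 4·3 + 10)/6 = 24/6 = 4
te_F = (2 + 4·5 + 14)/6 = 36/6 = 6
te_G = (8 + 4·12 + 22)/6 = 78/6 = 13
te_H = (4 + 4·8 + 24)/6 = 60/6 = 10
te_I = (12 + 4·14 + 22)/6 = 90/6 = 15

Forward pass:
ES_A = 0; EF_A = 8
ES_B = 0; EF_B = 13
ES_C = max(EF_A=8, EF_B=13) = 13; EF_C = 13+13 = 26
ES_D = max(EF_A=8, EF_B=13) = 13; EF_D = 13+13 = 26
ES_E = max(EF_A=8, EF_B=13) = 13; EF_E = 13+4 = 17
ES_F = max(EF_A=8, EF_C=26) = 26; EF_F = 26+6 = 32
ES_G = 17; EF_G = 17+13 = 30
ES_H = max(EF_D=26, EF_E=17) = 26; EF_H = 26+10 = 36
ES_I = max(EF_A=8, EF_F=32, EF_G=30, EF_H=36) = 36; EF_I = 36+15 = 51
Expected project duration μ = 51 days. Critical path: B → D → H → I.

51 days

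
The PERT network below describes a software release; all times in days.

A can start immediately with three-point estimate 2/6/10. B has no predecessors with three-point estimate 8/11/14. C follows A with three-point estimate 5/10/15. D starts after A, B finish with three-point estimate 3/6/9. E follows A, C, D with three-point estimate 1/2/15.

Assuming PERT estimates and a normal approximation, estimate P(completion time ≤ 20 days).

0.357

te_A = (2 + 4·6 + 10)/6 = 36/6 = 6; σ²_A = ((10−2)/6)² = 1.778
te_B = (8 + 4·11 + 14)/6 = 66/6 = 11; σ²_B = ((14−8)/6)² = 1.000
te_C = (5 + 4·10 + 15)/6 = 60/6 = 10; σ²_C = ((15−5)/6)² = 2.778
te_D = (3 + 4·6 + 9)/6 = 36/6 = 6; σ²_D = ((9−3)/6)² = 1.000
te_E = (1 + 4·2 + 15)/6 = 24/6 = 4; σ²_E = ((15−1)/6)² = 5.444

Forward pass:
ES_A = 0; EF_A = 6
ES_B = 0; EF_B = 11
ES_C = 6; EF_C = 6+10 = 16
ES_D = max(EF_A=6, EF_B=11) = 11; EF_D = 11+6 = 17
ES_E = max(EF_A=6, EF_C=16, EF_D=17) = 17; EF_E = 17+4 = 21
Expected project duration μ = 21 days. Critical path: B → D → E.

Variance along critical path = 1.000 + 1.000 + 5.444 = 7.444; σ = √7.444 = 2.728 days.
Z = (20 − 21) / 2.728 = -0.367
P(T ≤ 20) = Φ(-0.367) ≈ 0.357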